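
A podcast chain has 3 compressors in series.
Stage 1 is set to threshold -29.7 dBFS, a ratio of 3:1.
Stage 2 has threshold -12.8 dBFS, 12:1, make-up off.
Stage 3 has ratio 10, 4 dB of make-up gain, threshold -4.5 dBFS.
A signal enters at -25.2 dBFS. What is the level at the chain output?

-24.2 dBFS

Stage 1: -25.2 dBFS is 4.5 dB over -29.7 dBFS; at 3:1 that becomes 1.5 dB over, giving -28.2 dBFS.
Stage 2: below threshold (-28.2 ≤ -12.8); passes unchanged; output -28.2 dBFS.
Stage 3: below threshold (-28.2 ≤ -4.5); passes unchanged; make-up brings it to -24.2 dBFS.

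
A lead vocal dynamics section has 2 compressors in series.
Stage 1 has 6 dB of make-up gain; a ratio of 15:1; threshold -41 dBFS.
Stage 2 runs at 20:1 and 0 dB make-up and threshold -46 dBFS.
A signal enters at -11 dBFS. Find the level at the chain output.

Stage 1: overshoot 30 dB → 30/15 = 2 dB → -39 dBFS; +6 dB make-up → -33 dBFS.
Stage 2: -33 dBFS is 13 dB over -46 dBFS; at 20:1 that becomes 0.65 dB over, giving -45.35 dBFS.

-45.35 dBFS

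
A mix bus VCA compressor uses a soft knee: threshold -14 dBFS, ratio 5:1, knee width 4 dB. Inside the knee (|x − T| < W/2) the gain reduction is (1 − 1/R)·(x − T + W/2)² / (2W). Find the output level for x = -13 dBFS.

-13.9 dBFS

x − T + W/2 = -13 − (-14) + 2 = 3.
GR = (1 − 1/5) × 3² / 8 = 0.8 × 9 / 8 = 0.9 dB.
Output = -13 − 0.9 = -13.9 dBFS.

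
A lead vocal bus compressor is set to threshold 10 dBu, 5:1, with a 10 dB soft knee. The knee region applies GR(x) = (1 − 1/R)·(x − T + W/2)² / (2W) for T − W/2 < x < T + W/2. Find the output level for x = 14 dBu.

x − T + W/2 = 14 − 10 + 5 = 9.
GR = (1 − 1/5) × 9² / 20 = 0.8 × 81 / 20 = 3.24 dB.
Output = 14 − 3.24 = 10.76 dBu.

10.76 dBu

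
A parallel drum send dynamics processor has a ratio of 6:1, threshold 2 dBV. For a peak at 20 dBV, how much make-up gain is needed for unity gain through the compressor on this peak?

Overshoot 18 dB → 18/6 = 3 dB after compression, so the compressed level is 2 + 3 = 5 dBV.
Make-up = target − compressed = 20 − 5 = 15 dB.

15 dB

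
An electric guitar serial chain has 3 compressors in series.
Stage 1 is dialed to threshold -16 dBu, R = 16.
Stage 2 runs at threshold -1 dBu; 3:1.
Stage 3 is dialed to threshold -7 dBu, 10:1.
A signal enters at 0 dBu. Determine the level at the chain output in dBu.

-15 dBu

Stage 1: 16 dB above -16 dBu, reduced 16:1 to 1 dB above → -15 dBu.
Stage 2: below threshold (-15 ≤ -1); passes unchanged; output -15 dBu.
Stage 3: -15 dBu ≤ -7 dBu, so stage 3 doesn't engage; output -15 dBu.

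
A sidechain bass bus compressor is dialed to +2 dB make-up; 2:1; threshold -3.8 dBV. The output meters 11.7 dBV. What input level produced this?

23.2 dBV

Before make-up, the level was 11.7 − 2 = 9.7 dBV.
That's 13.5 dB above the -3.8 dBV threshold.
Input overshoot = R × output overshoot = 27 dB → input = -3.8 + 27 = 23.2 dBV.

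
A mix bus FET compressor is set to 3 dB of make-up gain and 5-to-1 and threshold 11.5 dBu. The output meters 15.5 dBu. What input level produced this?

16.5 dBu

Before make-up, the level was 15.5 − 3 = 12.5 dBu.
Post-compression overshoot = 12.5 − 11.5 = 1 dB.
Input overshoot = R × output overshoot = 5 dB → input = 11.5 + 5 = 16.5 dBu.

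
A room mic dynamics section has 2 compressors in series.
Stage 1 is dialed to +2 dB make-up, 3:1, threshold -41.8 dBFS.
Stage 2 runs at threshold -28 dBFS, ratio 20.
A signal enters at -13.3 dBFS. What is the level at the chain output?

-30.3 dBFS

Stage 1: 28.5 dB above -41.8 dBFS, reduced 3:1 to 9.5 dB above → -32.3 dBFS; +2 dB make-up → -30.3 dBFS.
Stage 2: -30.3 dBFS ≤ -28 dBFS, so stage 2 doesn't engage; output -30.3 dBFS.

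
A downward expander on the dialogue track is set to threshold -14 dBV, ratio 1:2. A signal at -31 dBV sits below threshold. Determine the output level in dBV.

Below threshold, a 1:2 expander applies gain = (2−1)×(T − x) of attenuation.
(2−1) × 17 = 17 dB, so output = -31 − 17 = -48 dBV.

-48 dBV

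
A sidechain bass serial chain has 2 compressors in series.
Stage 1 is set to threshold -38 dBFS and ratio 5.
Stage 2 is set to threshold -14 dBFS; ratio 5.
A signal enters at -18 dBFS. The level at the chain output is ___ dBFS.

Stage 1: overshoot 20 dB → 20/5 = 4 dB → -34 dBFS.
Stage 2: -34 dBFS ≤ -14 dBFS, so stage 2 doesn't engage; output -34 dBFS.

-34 dBFS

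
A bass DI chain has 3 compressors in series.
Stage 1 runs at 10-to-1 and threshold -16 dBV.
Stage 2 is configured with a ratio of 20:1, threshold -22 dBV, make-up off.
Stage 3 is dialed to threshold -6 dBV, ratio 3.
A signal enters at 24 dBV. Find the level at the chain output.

-21.5 dBV

Stage 1: overshoot 40 dB → 40/10 = 4 dB → -12 dBV.
Stage 2: -12 dBV is 10 dB over -22 dBV; at 20:1 that becomes 0.5 dB over, giving -21.5 dBV.
Stage 3: -21.5 dBV ≤ -6 dBV, so stage 3 doesn't engage; output -21.5 dBV.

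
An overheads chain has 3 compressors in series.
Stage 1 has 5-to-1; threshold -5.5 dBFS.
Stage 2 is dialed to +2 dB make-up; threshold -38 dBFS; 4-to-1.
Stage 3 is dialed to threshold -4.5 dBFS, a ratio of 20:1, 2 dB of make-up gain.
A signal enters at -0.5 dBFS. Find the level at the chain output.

Stage 1: -0.5 dBFS is 5 dB over -5.5 dBFS; at 5:1 that becomes 1 dB over, giving -4.5 dBFS.
Stage 2: 33.5 dB above -38 dBFS, reduced 4:1 to 8.375 dB above → -29.625 dBFS; +2 dB make-up → -27.625 dBFS.
Stage 3: -27.625 dBFS ≤ -4.5 dBFS, so stage 3 doesn't engage; make-up brings it to -25.625 dBFS.

-25.625 dBFS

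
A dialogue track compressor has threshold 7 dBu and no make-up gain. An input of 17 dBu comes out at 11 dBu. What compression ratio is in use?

Input overshoot = 17 − 7 = 10 dB; output overshoot = 11 − 7 = 4 dB.
Ratio = 10 / 4 = 2.5.

2.5:1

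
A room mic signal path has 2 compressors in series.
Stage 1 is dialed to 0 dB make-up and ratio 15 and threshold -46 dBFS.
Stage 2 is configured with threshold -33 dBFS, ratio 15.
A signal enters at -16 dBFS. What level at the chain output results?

Stage 1: -16 dBFS is 30 dB over -46 dBFS; at 15:1 that becomes 2 dB over, giving -44 dBFS.
Stage 2: -44 dBFS ≤ -33 dBFS, so stage 2 doesn't engage; output -44 dBFS.

-44 dBFS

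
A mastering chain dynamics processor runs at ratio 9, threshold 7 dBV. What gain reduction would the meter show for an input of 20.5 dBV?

The signal is 13.5 dB above threshold.
At 9:1, output sits 13.5/9 = 1.5 dB above threshold.
Gain reduction = 13.5 − 1.5 = 12 dB.

12 dB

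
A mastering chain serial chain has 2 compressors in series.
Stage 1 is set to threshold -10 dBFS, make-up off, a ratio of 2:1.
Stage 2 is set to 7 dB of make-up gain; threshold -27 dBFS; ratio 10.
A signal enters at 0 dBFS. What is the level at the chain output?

Stage 1: 0 dBFS is 10 dB over -10 dBFS; at 2:1 that becomes 5 dB over, giving -5 dBFS.
Stage 2: 22 dB above -27 dBFS, reduced 10:1 to 2.2 dB above → -24.8 dBFS; +7 dB make-up → -17.8 dBFS.

-17.8 dBFS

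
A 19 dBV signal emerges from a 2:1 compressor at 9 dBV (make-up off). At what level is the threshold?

-1 dBV

Gain reduction = 19 − 9 = 10 dB; output overshoot = GR / (R − 1) = 10 / 1 = 10 dB.
Threshold = output − output overshoot = 9 − 10 = -1 dBV.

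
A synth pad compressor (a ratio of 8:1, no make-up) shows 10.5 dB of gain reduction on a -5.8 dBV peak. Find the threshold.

Gain reduction = -5.8 − (-16.3) = 10.5 dB; output overshoot = GR / (R − 1) = 10.5 / 7 = 1.5 dB.
Threshold = output − output overshoot = -16.3 − 1.5 = -17.8 dBV.

-17.8 dBV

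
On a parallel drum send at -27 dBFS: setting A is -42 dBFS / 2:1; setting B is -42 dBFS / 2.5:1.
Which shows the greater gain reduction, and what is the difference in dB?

B, by 1.5 dB

A: GR = 15 − 15/2 = 7.5 dB.
B: GR = 15 − 15/2.5 = 9 dB.
B reduces 1.5 dB more.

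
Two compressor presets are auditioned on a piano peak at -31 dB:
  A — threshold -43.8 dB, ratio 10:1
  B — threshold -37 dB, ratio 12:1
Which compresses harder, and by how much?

A: GR = 12.8 − 12.8/10 = 11.52 dB.
B: GR = 6 − 6/12 = 5.5 dB.
A applies 6.02 dB more gain reduction.

A, by 6.02 dB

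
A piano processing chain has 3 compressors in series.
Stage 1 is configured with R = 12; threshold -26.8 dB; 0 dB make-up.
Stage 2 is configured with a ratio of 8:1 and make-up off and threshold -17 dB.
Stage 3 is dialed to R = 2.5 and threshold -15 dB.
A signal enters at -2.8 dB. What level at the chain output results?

-24.8 dB

Stage 1: overshoot 24 dB → 24/12 = 2 dB → -24.8 dB.
Stage 2: -24.8 dB ≤ -17 dB, so stage 2 doesn't engage; output -24.8 dB.
Stage 3: -24.8 dB ≤ -15 dB, so stage 3 doesn't engage; output -24.8 dB.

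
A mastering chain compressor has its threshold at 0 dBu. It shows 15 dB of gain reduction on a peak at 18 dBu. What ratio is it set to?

6:1

Input overshoot = 18 − 0 = 18 dB.
Output overshoot = 18 − 15 = 3 dB.
Ratio = input overshoot / output overshoot = 18 / 3 = 6.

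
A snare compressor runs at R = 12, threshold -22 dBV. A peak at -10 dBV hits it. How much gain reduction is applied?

11 dB

Overshoot = -10 − (-22) = 12 dB.
After 12:1 compression the overshoot becomes 12/12 = 1 dB.
Gain reduction = 12 − 1 = 11 dB.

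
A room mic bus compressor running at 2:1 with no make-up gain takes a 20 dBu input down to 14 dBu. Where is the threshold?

Input is 12 dB above T (since output overshoot × R = input overshoot: (14 − T)·2 = 20 − T gives T = 8 dBu).
Check: 8 + (20 − 8)/2 = 8 + 6 = 14 dBu. ✓

8 dBu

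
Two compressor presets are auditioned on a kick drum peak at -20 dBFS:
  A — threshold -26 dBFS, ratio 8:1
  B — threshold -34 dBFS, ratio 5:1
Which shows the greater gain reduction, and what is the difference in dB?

B, by 5.95 dB

A: GR = 6 − 6/8 = 5.25 dB.
B: GR = 14 − 14/5 = 11.2 dB.
Difference: 5.95 dB in favour of B.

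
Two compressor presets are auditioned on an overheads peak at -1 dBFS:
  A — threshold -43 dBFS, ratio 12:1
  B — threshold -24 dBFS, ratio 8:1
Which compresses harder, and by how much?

A, by 18.375 dB

A: overshoot 42 dB → output overshoot 3.5 dB → GR 38.5 dB.
B: overshoot 23 dB → output overshoot 2.875 dB → GR 20.125 dB.
Difference: 18.375 dB in favour of A.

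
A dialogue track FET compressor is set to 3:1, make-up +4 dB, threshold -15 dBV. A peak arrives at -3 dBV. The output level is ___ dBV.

-7 dBV

Overshoot: -3 − (-15) = 12 dB.
The 12 dB excess becomes 4 dB after 3:1 reduction.
Output = -15 + 4 = -11 dBV; make-up adds 4 dB, giving -7 dBV.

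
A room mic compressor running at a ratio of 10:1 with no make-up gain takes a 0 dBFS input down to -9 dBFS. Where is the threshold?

-10 dBFS

Let T be the threshold. Output overshoot = (input overshoot)/R, so -9 − T = (0 − T)/10.
10·(-9 − T) = 0 − T → 9·T = -90 − 0 = -90.
T = -90/9 = -10 dBFS.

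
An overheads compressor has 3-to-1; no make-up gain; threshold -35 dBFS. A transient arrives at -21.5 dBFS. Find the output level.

-30.5 dBFS

The input is 13.5 dB above the -35 dBFS threshold.
At 3:1 the overshoot is divided by 3, leaving 4.5 dB above threshold.
That puts the output at -30.5 dBFS.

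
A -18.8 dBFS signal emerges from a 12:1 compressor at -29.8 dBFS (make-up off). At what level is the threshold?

Gain reduction = -18.8 − (-29.8) = 11 dB; output overshoot = GR / (R − 1) = 11 / 11 = 1 dB.
Threshold = output − output overshoot = -29.8 − 1 = -30.8 dBFS.

-30.8 dBFS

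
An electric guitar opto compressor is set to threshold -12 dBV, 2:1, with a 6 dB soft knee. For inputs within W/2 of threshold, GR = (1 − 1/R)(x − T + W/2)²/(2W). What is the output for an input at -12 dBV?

-12.375 dBV

x − T + W/2 = -12 − (-12) + 3 = 3.
GR = (1 − 1/2) × 3² / 12 = 0.5 × 9 / 12 = 0.375 dB.
Output = -12 − 0.375 = -12.375 dBV.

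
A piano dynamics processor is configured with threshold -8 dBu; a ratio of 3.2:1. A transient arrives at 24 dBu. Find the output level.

2 dBu

The input is 32 dB above the -8 dBu threshold.
At 3.2:1 the overshoot is divided by 3.2, leaving 10 dB above threshold.
That puts the output at 2 dBu.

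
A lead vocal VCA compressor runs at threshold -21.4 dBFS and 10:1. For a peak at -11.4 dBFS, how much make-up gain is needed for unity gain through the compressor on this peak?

The peak compresses to -21.4 + 10/10 = -20.4 dBFS.
To reach -11.4 dBFS requires -11.4 − (-20.4) = 9 dB of make-up.

9 dB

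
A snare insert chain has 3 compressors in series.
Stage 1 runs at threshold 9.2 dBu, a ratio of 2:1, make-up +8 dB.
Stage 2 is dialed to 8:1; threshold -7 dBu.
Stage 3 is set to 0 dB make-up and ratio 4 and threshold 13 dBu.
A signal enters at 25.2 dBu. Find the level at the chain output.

Stage 1: 25.2 dBu is 16 dB over 9.2 dBu; at 2:1 that becomes 8 dB over, giving 17.2 dBu; +8 dB make-up → 25.2 dBu.
Stage 2: 25.2 dBu is 32.2 dB over -7 dBu; at 8:1 that becomes 4.025 dB over, giving -2.975 dBu.
Stage 3: below threshold (-2.975 ≤ 13); passes unchanged; output -2.975 dBu.

-2.975 dBu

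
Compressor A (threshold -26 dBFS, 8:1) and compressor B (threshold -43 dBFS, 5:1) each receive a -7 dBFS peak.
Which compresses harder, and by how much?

A: overshoot 19 dB → output overshoot 2.375 dB → GR 16.625 dB.
B: overshoot 36 dB → output overshoot 7.2 dB → GR 28.8 dB.
Difference: 12.175 dB in favour of B.

B, by 12.175 dB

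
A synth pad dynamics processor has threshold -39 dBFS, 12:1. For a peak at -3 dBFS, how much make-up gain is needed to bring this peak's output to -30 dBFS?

Without make-up, output = threshold + overshoot/12 = -39 + 3 = -36 dBFS.
Gap to target: 6 dB.

6 dB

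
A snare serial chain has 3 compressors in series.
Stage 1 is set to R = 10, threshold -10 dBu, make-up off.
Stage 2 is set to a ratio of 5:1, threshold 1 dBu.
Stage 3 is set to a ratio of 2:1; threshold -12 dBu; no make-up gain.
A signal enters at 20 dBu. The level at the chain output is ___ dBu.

-9.5 dBu

Stage 1: 20 dBu is 30 dB over -10 dBu; at 10:1 that becomes 3 dB over, giving -7 dBu.
Stage 2: below threshold (-7 ≤ 1); passes unchanged; output -7 dBu.
Stage 3: -7 dBu is 5 dB over -12 dBu; at 2:1 that becomes 2.5 dB over, giving -9.5 dBu.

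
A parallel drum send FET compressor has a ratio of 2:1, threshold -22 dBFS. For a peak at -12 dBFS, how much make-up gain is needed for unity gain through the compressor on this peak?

5 dB

Overshoot 10 dB → 10/2 = 5 dB after compression, so the compressed level is -22 + 5 = -17 dBFS.
Make-up = target − compressed = -12 − (-17) = 5 dB.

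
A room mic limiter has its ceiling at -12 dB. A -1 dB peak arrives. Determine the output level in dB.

The limiter clamps the peak to its -12 dB ceiling.

-12 dB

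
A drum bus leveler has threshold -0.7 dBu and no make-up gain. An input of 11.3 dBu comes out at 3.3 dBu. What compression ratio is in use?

Input overshoot = 11.3 − (-0.7) = 12 dB; output overshoot = 3.3 − (-0.7) = 4 dB.
Ratio = 12 / 4 = 3.

3:1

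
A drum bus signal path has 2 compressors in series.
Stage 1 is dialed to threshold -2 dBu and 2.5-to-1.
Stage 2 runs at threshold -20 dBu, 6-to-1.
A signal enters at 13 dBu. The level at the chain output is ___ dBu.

Stage 1: overshoot 15 dB → 15/2.5 = 6 dB → 4 dBu.
Stage 2: 4 dBu is 24 dB over -20 dBu; at 6:1 that becomes 4 dB over, giving -16 dBu.

-16 dBu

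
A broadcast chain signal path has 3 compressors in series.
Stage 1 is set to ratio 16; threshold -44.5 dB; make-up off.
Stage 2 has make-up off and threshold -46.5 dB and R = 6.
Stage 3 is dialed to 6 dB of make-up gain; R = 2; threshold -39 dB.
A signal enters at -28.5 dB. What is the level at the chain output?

Stage 1: -28.5 dB is 16 dB over -44.5 dB; at 16:1 that becomes 1 dB over, giving -43.5 dB.
Stage 2: overshoot 3 dB → 3/6 = 0.5 dB → -46 dB.
Stage 3: -46 dB ≤ -39 dB, so stage 3 doesn't engage; make-up brings it to -40 dB.

-40 dB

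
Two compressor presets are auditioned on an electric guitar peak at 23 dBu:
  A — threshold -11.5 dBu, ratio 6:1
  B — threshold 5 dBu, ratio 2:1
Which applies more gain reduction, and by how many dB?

A, by 19.75 dB

A: GR = 34.5 − 34.5/6 = 28.75 dB.
B: GR = 18 − 18/2 = 9 dB.
Difference: 19.75 dB in favour of A.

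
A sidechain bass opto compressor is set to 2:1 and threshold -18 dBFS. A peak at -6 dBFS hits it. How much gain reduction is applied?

-6 dBFS exceeds the threshold by 12 dB.
At 2:1, output sits 12/2 = 6 dB above threshold.
So the signal is attenuated by 12 − 6 = 6 dB.

6 dB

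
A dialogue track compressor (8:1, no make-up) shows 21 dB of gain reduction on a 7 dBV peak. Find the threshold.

Input is 24 dB above T (since output overshoot × R = input overshoot: (-14 − T)·8 = 7 − T gives T = -17 dBV).
Check: -17 + (7 − (-17))/8 = -17 + 3 = -14 dBV. ✓

-17 dBV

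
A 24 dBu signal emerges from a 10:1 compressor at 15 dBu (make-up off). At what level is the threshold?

Let T be the threshold. Output overshoot = (input overshoot)/R, so 15 − T = (24 − T)/10.
10·(15 − T) = 24 − T → 9·T = 150 − 24 = 126.
T = 126/9 = 14 dBu.

14 dBu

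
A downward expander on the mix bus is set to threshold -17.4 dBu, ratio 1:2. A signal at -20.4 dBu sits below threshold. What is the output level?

-23.4 dBu

Undershoot = (-17.4) − (-20.4) = 3 dB.
At 1:2, that expands to 6 dB under threshold.
Output = -17.4 − 6 = -23.4 dBu.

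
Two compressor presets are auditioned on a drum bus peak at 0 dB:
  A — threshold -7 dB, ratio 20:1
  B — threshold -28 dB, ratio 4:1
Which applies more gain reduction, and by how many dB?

B, by 14.35 dB

A: 7 dB over, compressed to 0.35 dB over, so 6.65 dB of GR.
B: 28 dB over, compressed to 7 dB over, so 21 dB of GR.
B reduces 14.35 dB more.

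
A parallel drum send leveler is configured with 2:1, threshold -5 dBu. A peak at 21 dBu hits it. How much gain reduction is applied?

13 dB

The signal is 26 dB above threshold.
A 2:1 ratio leaves 13 dB of that excess.
Gain reduction = 26 − 13 = 13 dB.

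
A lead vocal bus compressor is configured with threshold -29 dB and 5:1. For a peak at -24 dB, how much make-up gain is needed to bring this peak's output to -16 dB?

The peak compresses to -29 + 5/5 = -28 dB.
To reach -16 dB requires -16 − (-28) = 12 dB of make-up.

12 dB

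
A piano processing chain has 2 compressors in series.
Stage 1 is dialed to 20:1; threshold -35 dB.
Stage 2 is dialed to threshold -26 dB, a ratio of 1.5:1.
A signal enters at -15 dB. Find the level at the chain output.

Stage 1: -15 dB is 20 dB over -35 dB; at 20:1 that becomes 1 dB over, giving -34 dB.
Stage 2: -34 dB is at or below the -26 dB threshold — no compression; output -34 dB.

-34 dB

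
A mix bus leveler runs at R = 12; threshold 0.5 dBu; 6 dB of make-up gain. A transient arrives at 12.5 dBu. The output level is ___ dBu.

12.5 dBu sits 12 dB over threshold.
12:1 compression reduces that to 12/12 = 1 dB over.
That puts the output at 1.5 dBu; make-up adds 6 dB, giving 7.5 dBu.

7.5 dBu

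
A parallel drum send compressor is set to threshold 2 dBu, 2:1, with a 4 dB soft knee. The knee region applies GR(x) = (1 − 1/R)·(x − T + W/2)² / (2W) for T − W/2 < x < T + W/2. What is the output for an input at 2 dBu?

x − T + W/2 = 2 − 2 + 2 = 2.
GR = (1 − 1/2) × 2² / 8 = 0.5 × 4 / 8 = 0.25 dB.
Output = 2 − 0.25 = 1.75 dBu.

1.75 dBu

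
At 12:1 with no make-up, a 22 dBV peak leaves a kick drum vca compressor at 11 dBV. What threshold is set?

Input is 12 dB above T (since output overshoot × R = input overshoot: (11 − T)·12 = 22 − T gives T = 10 dBV).
Check: 10 + (22 − 10)/12 = 10 + 1 = 11 dBV. ✓

10 dBV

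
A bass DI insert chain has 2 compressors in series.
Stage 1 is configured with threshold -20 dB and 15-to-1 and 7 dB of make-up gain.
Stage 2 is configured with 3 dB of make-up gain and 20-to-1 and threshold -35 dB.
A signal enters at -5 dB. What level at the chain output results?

-30.85 dB

Stage 1: -5 dB is 15 dB over -20 dB; at 15:1 that becomes 1 dB over, giving -19 dB; +7 dB make-up → -12 dB.
Stage 2: -12 dB is 23 dB over -35 dB; at 20:1 that becomes 1.15 dB over, giving -33.85 dB; +3 dB make-up → -30.85 dB.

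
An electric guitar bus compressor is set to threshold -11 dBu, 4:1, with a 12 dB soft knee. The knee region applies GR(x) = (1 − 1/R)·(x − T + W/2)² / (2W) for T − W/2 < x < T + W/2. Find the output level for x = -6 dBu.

x − T + W/2 = -6 − (-11) + 6 = 11.
GR = (1 − 1/4) × 11² / 24 = 0.75 × 121 / 24 = 3.78125 dB.
Output = -6 − 3.78125 = -9.78125 dBu.

-9.78125 dBu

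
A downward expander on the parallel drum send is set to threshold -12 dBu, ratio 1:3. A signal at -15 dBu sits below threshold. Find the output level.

Below threshold, a 1:3 expander applies gain = (3−1)×(T − x) of attenuation.
(3−1) × 3 = 6 dB, so output = -15 − 6 = -21 dBu.

-21 dBu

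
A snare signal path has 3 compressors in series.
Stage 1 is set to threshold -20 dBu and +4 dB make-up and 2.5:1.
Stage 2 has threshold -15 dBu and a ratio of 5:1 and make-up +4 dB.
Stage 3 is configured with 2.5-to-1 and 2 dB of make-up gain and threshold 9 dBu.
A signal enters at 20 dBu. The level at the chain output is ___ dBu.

Stage 1: 40 dB above -20 dBu, reduced 2.5:1 to 16 dB above → -4 dBu; +4 dB make-up → 0 dBu.
Stage 2: 0 dBu is 15 dB over -15 dBu; at 5:1 that becomes 3 dB over, giving -12 dBu; +4 dB make-up → -8 dBu.
Stage 3: -8 dBu ≤ 9 dBu, so stage 3 doesn't engage; make-up brings it to -6 dBu.

-6 dBu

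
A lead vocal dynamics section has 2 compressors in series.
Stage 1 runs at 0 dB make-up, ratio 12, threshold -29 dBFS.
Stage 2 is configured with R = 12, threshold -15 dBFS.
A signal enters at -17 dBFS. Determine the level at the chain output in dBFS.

Stage 1: -17 dBFS is 12 dB over -29 dBFS; at 12:1 that becomes 1 dB over, giving -28 dBFS.
Stage 2: -28 dBFS ≤ -15 dBFS, so stage 2 doesn't engage; output -28 dBFS.

-28 dBFS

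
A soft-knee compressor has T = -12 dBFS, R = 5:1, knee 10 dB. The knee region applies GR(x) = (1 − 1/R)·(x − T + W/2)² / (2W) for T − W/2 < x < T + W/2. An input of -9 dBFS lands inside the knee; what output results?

-11.56 dBFS

x − T + W/2 = -9 − (-12) + 5 = 8.
GR = (1 − 1/5) × 8² / 20 = 0.8 × 64 / 20 = 2.56 dB.
Output = -9 − 2.56 = -11.56 dBFS.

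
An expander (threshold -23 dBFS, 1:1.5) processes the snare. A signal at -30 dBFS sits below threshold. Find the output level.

-33.5 dBFS

Below threshold, a 1:1.5 expander applies gain = (1.5−1)×(T − x) of attenuation.
(1.5−1) × 7 = 3.5 dB, so output = -30 − 3.5 = -33.5 dBFS.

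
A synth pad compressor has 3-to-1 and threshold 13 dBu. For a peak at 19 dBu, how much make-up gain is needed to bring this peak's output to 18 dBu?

3 dB

Overshoot 6 dB → 6/3 = 2 dB after compression, so the compressed level is 13 + 2 = 15 dBu.
Make-up = target − compressed = 18 − 15 = 3 dB.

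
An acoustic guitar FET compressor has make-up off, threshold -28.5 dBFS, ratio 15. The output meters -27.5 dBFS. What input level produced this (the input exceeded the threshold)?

-13.5 dBFS

The compressed level sits -27.5 − (-28.5) = 1 dB over threshold.
Before 15:1 compression the overshoot was 1 × 15 = 15 dB, so input = -28.5 + 15 = -13.5 dBFS.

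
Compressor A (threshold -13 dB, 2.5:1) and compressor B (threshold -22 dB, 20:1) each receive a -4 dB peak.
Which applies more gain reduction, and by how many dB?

B, by 11.7 dB

A: overshoot 9 dB → output overshoot 3.6 dB → GR 5.4 dB.
B: overshoot 18 dB → output overshoot 0.9 dB → GR 17.1 dB.
B applies 11.7 dB more gain reduction.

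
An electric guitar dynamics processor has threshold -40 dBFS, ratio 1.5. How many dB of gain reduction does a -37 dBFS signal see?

1 dB

-37 dBFS exceeds the threshold by 3 dB.
A 1.5:1 ratio leaves 2 dB of that excess.
GR = overshoot in − overshoot out = 3 − 2 = 1 dB.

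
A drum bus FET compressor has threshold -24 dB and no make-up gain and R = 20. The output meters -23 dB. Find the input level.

-4 dB

That's 1 dB above the -24 dB threshold.
Undo the ratio: input overshoot = 1 × 20 = 20 dB, giving input = -4 dB.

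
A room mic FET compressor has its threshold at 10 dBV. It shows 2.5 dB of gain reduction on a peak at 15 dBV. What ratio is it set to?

Input overshoot = 15 − 10 = 5 dB.
Output overshoot = 5 − 2.5 = 2.5 dB.
Ratio = input overshoot / output overshoot = 5 / 2.5 = 2.

2:1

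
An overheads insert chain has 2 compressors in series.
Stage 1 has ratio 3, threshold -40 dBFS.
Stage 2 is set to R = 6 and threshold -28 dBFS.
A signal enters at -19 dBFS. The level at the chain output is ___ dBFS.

-33 dBFS

Stage 1: 21 dB above -40 dBFS, reduced 3:1 to 7 dB above → -33 dBFS.
Stage 2: -33 dBFS is at or below the -28 dBFS threshold — no compression; output -33 dBFS.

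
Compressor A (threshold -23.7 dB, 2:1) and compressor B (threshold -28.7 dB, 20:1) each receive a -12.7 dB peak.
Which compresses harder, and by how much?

B, by 9.7 dB

A: overshoot 11 dB → output overshoot 5.5 dB → GR 5.5 dB.
B: overshoot 16 dB → output overshoot 0.8 dB → GR 15.2 dB.
Difference: 9.7 dB in favour of B.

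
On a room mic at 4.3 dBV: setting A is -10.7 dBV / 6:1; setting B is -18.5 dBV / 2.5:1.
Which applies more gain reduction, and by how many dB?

A: 15 dB over, compressed to 2.5 dB over, so 12.5 dB of GR.
B: 22.8 dB over, compressed to 9.12 dB over, so 13.68 dB of GR.
B reduces 1.18 dB more.

B, by 1.18 dB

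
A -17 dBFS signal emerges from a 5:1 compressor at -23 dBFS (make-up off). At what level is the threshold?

Let T be the threshold. Output overshoot = (input overshoot)/R, so -23 − T = (-17 − T)/5.
5·(-23 − T) = -17 − T → 4·T = -115 − (-17) = -98.
T = -98/4 = -24.5 dBFS.

-24.5 dBFS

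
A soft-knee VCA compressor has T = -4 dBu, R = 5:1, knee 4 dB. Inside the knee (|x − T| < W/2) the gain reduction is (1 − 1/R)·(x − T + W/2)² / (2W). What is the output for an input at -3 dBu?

-3.9 dBu

x − T + W/2 = -3 − (-4) + 2 = 3.
GR = (1 − 1/5) × 3² / 8 = 0.8 × 9 / 8 = 0.9 dB.
Output = -3 − 0.9 = -3.9 dBu.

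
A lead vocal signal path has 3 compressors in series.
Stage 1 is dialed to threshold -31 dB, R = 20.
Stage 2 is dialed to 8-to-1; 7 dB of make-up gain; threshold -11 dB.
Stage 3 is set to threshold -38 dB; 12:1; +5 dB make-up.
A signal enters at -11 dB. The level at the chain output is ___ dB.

Stage 1: 20 dB above -31 dB, reduced 20:1 to 1 dB above → -30 dB.
Stage 2: -30 dB is at or below the -11 dB threshold — no compression; make-up brings it to -23 dB.
Stage 3: -23 dB is 15 dB over -38 dB; at 12:1 that becomes 1.25 dB over, giving -36.75 dB; +5 dB make-up → -31.75 dB.

-31.75 dB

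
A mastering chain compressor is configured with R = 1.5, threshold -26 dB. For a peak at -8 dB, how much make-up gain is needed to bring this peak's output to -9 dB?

Overshoot 18 dB → 18/1.5 = 12 dB after compression, so the compressed level is -26 + 12 = -14 dB.
Make-up = target − compressed = -9 − (-14) = 5 dB.

5 dB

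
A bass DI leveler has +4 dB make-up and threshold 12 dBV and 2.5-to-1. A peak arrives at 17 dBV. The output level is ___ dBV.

Overshoot: 17 − 12 = 5 dB.
2.5:1 compression reduces that to 5/2.5 = 2 dB over.
That puts the output at 14 dBV; make-up adds 4 dB, giving 18 dBV.

18 dBV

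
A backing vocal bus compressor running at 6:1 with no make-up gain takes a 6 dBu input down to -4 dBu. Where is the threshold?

Gain reduction = 6 − (-4) = 10 dB; output overshoot = GR / (R − 1) = 10 / 5 = 2 dB.
Threshold = output − output overshoot = -4 − 2 = -6 dBu.

-6 dBu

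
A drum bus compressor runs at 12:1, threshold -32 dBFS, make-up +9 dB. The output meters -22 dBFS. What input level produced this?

Remove make-up: -22 − 9 = -31 dBFS.
The compressed level sits -31 − (-32) = 1 dB over threshold.
Input overshoot = R × output overshoot = 12 dB → input = -32 + 12 = -20 dBFS.

-20 dBFS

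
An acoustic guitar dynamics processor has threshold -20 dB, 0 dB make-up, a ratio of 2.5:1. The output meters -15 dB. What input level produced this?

That's 5 dB above the -20 dB threshold.
Input overshoot = R × output overshoot = 12.5 dB → input = -20 + 12.5 = -7.5 dB.

-7.5 dB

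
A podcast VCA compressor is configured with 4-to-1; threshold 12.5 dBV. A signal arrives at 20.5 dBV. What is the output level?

Overshoot: 20.5 − 12.5 = 8 dB.
At 4:1 the overshoot is divided by 4, leaving 2 dB above threshold.
Output = 12.5 + 2 = 14.5 dBV.

14.5 dBV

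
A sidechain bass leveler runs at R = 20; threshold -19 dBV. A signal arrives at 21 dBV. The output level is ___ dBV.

The input is 40 dB above the -19 dBV threshold.
20:1 compression reduces that to 40/20 = 2 dB over.
Output = -19 + 2 = -17 dBV.

-17 dBV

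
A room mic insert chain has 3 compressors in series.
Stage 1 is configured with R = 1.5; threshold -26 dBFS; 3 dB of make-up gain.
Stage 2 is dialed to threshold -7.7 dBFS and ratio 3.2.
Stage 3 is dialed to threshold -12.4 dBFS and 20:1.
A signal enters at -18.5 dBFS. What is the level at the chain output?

Stage 1: -18.5 dBFS is 7.5 dB over -26 dBFS; at 1.5:1 that becomes 5 dB over, giving -21 dBFS; +3 dB make-up → -18 dBFS.
Stage 2: -18 dBFS ≤ -7.7 dBFS, so stage 2 doesn't engage; output -18 dBFS.
Stage 3: below threshold (-18 ≤ -12.4); passes unchanged; output -18 dBFS.

-18 dBFS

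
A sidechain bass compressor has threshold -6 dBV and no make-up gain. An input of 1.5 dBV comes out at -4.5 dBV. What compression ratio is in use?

Input overshoot = 1.5 − (-6) = 7.5 dB; output overshoot = -4.5 − (-6) = 1.5 dB.
Ratio = 7.5 / 1.5 = 5.

5:1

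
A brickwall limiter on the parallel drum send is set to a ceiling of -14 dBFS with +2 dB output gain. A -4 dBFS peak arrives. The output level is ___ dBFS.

A brickwall limiter is an ∞:1 compressor: any input above the ceiling is clamped to -14 dBFS.
Output gain then adds 2 dB: -14 + 2 = -12 dBFS.

-12 dBFS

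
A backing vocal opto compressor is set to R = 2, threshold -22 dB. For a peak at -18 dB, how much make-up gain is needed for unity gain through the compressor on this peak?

2 dB

Without make-up, output = threshold + overshoot/2 = -22 + 2 = -20 dB.
Gap to target: 2 dB.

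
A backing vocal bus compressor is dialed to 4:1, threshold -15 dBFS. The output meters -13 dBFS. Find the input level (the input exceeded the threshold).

-7 dBFS

Post-compression overshoot = -13 − (-15) = 2 dB.
Input overshoot = R × output overshoot = 8 dB → input = -15 + 8 = -7 dBFS.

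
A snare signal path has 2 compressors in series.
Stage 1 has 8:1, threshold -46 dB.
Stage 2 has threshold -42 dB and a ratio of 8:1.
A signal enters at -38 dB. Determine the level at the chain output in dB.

-45 dB

Stage 1: -38 dB is 8 dB over -46 dB; at 8:1 that becomes 1 dB over, giving -45 dB.
Stage 2: -45 dB is at or below the -42 dB threshold — no compression; output -45 dB.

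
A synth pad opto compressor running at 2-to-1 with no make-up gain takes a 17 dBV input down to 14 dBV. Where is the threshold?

11 dBV

Input is 6 dB above T (since output overshoot × R = input overshoot: (14 − T)·2 = 17 − T gives T = 11 dBV).
Check: 11 + (17 − 11)/2 = 11 + 3 = 14 dBV. ✓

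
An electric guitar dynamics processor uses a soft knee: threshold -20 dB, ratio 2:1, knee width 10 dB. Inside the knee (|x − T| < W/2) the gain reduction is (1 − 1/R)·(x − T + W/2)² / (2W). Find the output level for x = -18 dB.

x − T + W/2 = -18 − (-20) + 5 = 7.
GR = (1 − 1/2) × 7² / 20 = 0.5 × 49 / 20 = 1.225 dB.
Output = -18 − 1.225 = -19.225 dB.

-19.225 dB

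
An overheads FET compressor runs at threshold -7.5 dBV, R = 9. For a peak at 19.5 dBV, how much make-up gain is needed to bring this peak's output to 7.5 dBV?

The peak compresses to -7.5 + 27/9 = -4.5 dBV.
To reach 7.5 dBV requires 7.5 − (-4.5) = 12 dB of make-up.

12 dB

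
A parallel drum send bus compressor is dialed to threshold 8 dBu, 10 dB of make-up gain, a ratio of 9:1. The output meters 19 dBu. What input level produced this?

Before make-up, the level was 19 − 10 = 9 dBu.
Post-compression overshoot = 9 − 8 = 1 dB.
Undo the ratio: input overshoot = 1 × 9 = 9 dB, giving input = 17 dBu.

17 dBu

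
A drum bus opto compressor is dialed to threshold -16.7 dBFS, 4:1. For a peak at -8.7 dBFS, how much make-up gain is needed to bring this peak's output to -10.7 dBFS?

4 dB

The peak compresses to -16.7 + 8/4 = -14.7 dBFS.
To reach -10.7 dBFS requires -10.7 − (-14.7) = 4 dB of make-up.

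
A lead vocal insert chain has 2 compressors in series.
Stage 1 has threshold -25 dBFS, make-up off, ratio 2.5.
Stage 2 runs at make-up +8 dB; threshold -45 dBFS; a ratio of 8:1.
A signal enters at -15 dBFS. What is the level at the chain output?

Stage 1: 10 dB above -25 dBFS, reduced 2.5:1 to 4 dB above → -21 dBFS.
Stage 2: 24 dB above -45 dBFS, reduced 8:1 to 3 dB above → -42 dBFS; +8 dB make-up → -34 dBFS.

-34 dBFS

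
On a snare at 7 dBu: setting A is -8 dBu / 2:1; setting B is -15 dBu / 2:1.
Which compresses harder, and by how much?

A: GR = 15 − 15/2 = 7.5 dB.
B: GR = 22 − 22/2 = 11 dB.
B applies 3.5 dB more gain reduction.

B, by 3.5 dB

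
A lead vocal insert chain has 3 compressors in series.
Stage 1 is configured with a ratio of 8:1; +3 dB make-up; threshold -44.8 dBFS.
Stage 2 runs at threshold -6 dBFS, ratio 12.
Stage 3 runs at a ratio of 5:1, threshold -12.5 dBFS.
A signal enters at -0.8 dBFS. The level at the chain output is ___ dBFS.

Stage 1: 44 dB above -44.8 dBFS, reduced 8:1 to 5.5 dB above → -39.3 dBFS; +3 dB make-up → -36.3 dBFS.
Stage 2: -36.3 dBFS is at or below the -6 dBFS threshold — no compression; output -36.3 dBFS.
Stage 3: -36.3 dBFS ≤ -12.5 dBFS, so stage 3 doesn't engage; output -36.3 dBFS.

-36.3 dBFS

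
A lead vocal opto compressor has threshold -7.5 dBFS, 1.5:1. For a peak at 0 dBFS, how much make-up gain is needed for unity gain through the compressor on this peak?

2.5 dB

Without make-up, output = threshold + overshoot/1.5 = -7.5 + 5 = -2.5 dBFS.
Gap to target: 2.5 dB.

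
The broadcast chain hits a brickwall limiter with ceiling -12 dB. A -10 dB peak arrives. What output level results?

The limiter clamps the peak to its -12 dB ceiling.

-12 dB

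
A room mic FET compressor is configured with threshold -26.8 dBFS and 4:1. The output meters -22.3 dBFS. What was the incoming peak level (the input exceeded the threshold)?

That's 4.5 dB above the -26.8 dBFS threshold.
Undo the ratio: input overshoot = 4.5 × 4 = 18 dB, giving input = -8.8 dBFS.

-8.8 dBFS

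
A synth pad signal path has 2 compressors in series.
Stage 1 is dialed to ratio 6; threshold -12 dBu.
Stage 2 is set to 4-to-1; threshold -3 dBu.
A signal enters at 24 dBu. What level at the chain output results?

Stage 1: overshoot 36 dB → 36/6 = 6 dB → -6 dBu.
Stage 2: below threshold (-6 ≤ -3); passes unchanged; output -6 dBu.

-6 dBu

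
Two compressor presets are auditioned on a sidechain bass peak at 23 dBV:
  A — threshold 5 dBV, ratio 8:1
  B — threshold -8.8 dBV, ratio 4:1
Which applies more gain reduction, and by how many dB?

B, by 8.1 dB

A: 18 dB over, compressed to 2.25 dB over, so 15.75 dB of GR.
B: 31.8 dB over, compressed to 7.95 dB over, so 23.85 dB of GR.
Difference: 8.1 dB in favour of B.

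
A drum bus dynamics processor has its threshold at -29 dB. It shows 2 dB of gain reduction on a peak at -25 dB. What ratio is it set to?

Input overshoot = -25 − (-29) = 4 dB.
Output overshoot = 4 − 2 = 2 dB.
Ratio = input overshoot / output overshoot = 4 / 2 = 2.

2:1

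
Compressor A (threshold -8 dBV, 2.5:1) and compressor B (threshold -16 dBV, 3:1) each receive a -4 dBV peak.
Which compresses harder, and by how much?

A: overshoot 4 dB → output overshoot 1.6 dB → GR 2.4 dB.
B: overshoot 12 dB → output overshoot 4 dB → GR 8 dB.
Difference: 5.6 dB in favour of B.

B, by 5.6 dB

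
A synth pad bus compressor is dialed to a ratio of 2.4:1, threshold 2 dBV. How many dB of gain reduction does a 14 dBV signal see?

7 dB

Overshoot = 14 − 2 = 12 dB.
At 2.4:1, output sits 12/2.4 = 5 dB above threshold.
Gain reduction = 12 − 5 = 7 dB.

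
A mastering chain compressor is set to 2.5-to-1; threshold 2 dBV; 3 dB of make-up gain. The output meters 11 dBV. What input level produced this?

Stripping the +3 dB make-up gives 8 dBV at the gain stage.
Post-compression overshoot = 8 − 2 = 6 dB.
Before 2.5:1 compression the overshoot was 6 × 2.5 = 15 dB, so input = 2 + 15 = 17 dBV.

17 dBV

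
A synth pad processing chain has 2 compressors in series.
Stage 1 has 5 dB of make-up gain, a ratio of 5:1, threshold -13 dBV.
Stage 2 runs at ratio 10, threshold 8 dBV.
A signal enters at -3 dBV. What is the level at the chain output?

-6 dBV

Stage 1: overshoot 10 dB → 10/5 = 2 dB → -11 dBV; +5 dB make-up → -6 dBV.
Stage 2: -6 dBV ≤ 8 dBV, so stage 2 doesn't engage; output -6 dBV.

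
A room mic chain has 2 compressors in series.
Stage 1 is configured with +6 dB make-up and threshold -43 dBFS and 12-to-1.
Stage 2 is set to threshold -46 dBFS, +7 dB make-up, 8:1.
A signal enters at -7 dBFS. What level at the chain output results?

Stage 1: 36 dB above -43 dBFS, reduced 12:1 to 3 dB above → -40 dBFS; +6 dB make-up → -34 dBFS.
Stage 2: overshoot 12 dB → 12/8 = 1.5 dB → -44.5 dBFS; +7 dB make-up → -37.5 dBFS.

-37.5 dBFS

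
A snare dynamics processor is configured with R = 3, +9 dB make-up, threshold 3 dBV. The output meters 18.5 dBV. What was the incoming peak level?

22.5 dBV

Stripping the +9 dB make-up gives 9.5 dBV at the gain stage.
Post-compression overshoot = 9.5 − 3 = 6.5 dB.
Before 3:1 compression the overshoot was 6.5 × 3 = 19.5 dB, so input = 3 + 19.5 = 22.5 dBV.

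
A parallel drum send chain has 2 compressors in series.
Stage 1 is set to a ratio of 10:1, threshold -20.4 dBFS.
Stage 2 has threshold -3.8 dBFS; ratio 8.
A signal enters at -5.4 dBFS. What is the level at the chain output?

Stage 1: overshoot 15 dB → 15/10 = 1.5 dB → -18.9 dBFS.
Stage 2: below threshold (-18.9 ≤ -3.8); passes unchanged; output -18.9 dBFS.

-18.9 dBFS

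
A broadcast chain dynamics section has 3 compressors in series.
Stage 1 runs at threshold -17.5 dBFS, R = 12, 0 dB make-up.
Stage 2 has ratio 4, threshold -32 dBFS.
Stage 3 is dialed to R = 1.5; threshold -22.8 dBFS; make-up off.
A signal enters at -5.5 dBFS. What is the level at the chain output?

-28.125 dBFS

Stage 1: -5.5 dBFS is 12 dB over -17.5 dBFS; at 12:1 that becomes 1 dB over, giving -16.5 dBFS.
Stage 2: -16.5 dBFS is 15.5 dB over -32 dBFS; at 4:1 that becomes 3.875 dB over, giving -28.125 dBFS.
Stage 3: -28.125 dBFS ≤ -22.8 dBFS, so stage 3 doesn't engage; output -28.125 dBFS.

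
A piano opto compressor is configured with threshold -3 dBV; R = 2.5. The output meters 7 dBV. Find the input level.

That's 10 dB above the -3 dBV threshold.
Undo the ratio: input overshoot = 10 × 2.5 = 25 dB, giving input = 22 dBV.

22 dBV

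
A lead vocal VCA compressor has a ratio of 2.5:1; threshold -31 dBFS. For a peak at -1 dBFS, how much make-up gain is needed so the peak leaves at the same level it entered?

Without make-up, output = threshold + overshoot/2.5 = -31 + 12 = -19 dBFS.
Gap to target: 18 dB.

18 dB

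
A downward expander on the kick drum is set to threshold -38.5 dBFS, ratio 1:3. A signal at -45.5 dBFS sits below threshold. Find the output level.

Undershoot = (-38.5) − (-45.5) = 7 dB.
At 1:3, that expands to 21 dB under threshold.
Output = -38.5 − 21 = -59.5 dBFS.

-59.5 dBFS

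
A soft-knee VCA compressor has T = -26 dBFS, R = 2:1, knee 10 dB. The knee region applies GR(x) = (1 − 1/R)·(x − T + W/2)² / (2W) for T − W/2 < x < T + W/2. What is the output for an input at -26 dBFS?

x − T + W/2 = -26 − (-26) + 5 = 5.
GR = (1 − 1/2) × 5² / 20 = 0.5 × 25 / 20 = 0.625 dB.
Output = -26 − 0.625 = -26.625 dBFS.

-26.625 dBFS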